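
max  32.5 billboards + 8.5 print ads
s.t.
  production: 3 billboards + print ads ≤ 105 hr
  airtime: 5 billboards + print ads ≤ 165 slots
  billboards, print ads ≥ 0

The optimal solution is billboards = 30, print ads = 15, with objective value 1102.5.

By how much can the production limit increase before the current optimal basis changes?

60

Binding constraints: production, airtime. The basis is B = [[3,1],[5,1]] with det -2.
Per unit increase in production, x* moves by d = (-0.5, 2.5).
The basis stays optimal until billboards reaches 0; allowable increase = 60 hr.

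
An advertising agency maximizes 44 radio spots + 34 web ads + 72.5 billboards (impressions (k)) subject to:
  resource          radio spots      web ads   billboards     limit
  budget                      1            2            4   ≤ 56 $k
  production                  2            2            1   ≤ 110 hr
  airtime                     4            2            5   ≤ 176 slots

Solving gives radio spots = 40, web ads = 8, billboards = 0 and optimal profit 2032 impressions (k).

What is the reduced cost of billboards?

-4.5

Check each constraint at x*: budget 56/56 (tight); production 96/110 (slack 14); airtime 176/176 (tight).
Slack constraints have shadow price 0 (complementary slackness).
From A_Bᵀ y = c: 1·y_budget + 4·y_airtime = 44; 2·y_budget + 2·y_airtime = 34.
→ y_budget = 8 and y_airtime = 9.
Reduced cost of billboards: c₃ − yᵀa₃ = 72.5 − (8·4 + 9·5) = 72.5 − 77 = -4.5.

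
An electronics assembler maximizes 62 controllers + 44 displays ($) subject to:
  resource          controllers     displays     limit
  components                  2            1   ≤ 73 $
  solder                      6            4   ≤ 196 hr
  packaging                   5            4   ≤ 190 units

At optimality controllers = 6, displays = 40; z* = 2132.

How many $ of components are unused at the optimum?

21

components used = 2·6 + 1·40 = 52; slack = 73 − 52 = 21.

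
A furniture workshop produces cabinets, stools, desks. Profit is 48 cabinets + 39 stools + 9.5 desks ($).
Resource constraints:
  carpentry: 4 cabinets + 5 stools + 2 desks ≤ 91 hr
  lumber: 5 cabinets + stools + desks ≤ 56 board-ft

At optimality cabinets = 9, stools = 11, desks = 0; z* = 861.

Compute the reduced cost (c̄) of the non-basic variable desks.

-8.5

At the optimum: carpentry uses 91 of 91 (binding); lumber uses 56 of 56 (binding).
The binding rows give the dual system: 4·y_carpentry + 5·y_lumber = 48 and 5·y_carpentry + 1·y_lumber = 39.
This yields shadow prices y_carpentry = 7, y_lumber = 4.
Reduced cost of desks: c₃ − yᵀa₃ = 9.5 − (7·2 + 4·1) = 9.5 − 18 = -8.5.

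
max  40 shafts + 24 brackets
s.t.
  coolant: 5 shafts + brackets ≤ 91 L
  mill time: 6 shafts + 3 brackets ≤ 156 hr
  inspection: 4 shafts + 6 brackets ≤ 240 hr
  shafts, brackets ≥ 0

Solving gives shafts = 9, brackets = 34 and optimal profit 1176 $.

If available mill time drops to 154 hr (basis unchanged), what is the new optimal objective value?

1164

At the optimum: coolant uses 79 of 91 (slack = 12); mill time uses 156 of 156 (binding); inspection uses 240 of 240 (binding).
Slack constraints have shadow price 0 (complementary slackness).
From A_Bᵀ y = c: 6·y_mill time + 4·y_inspection = 40; 3·y_mill time + 6·y_inspection = 24.
Solving: y_mill time = 6, y_inspection = 1.
Δz = y_mill time·Δb = 6 × (-2) = -12, so new z* = 1176 − 12 = 1164.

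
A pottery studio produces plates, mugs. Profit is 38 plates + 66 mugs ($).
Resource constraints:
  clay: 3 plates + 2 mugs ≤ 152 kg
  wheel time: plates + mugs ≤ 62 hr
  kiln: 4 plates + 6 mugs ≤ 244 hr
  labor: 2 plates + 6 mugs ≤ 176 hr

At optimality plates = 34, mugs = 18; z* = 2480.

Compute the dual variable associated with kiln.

Binding: kiln and labor. Non-binding: clay (14 unused), wheel time (10 unused).
By complementary slackness, y = 0 for the non-binding constraints.
Dual feasibility on the basic columns requires 4·y_kiln + 2·y_labor = 38, 6·y_kiln + 6·y_labor = 66.
→ y_kiln = 8 and y_labor = 3.
Shadow price of kiln = 8.

8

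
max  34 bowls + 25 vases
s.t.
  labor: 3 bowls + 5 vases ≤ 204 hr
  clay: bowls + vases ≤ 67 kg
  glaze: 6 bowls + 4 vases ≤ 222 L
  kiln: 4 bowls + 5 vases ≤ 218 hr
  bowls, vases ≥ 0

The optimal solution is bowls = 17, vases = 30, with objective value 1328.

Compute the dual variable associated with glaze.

5

Check each constraint at x*: labor 201/204 (slack 3); clay 47/67 (slack 20); glaze 222/222 (tight); kiln 218/218 (tight).
Slack constraints have shadow price 0 (complementary slackness).
From A_Bᵀ y = c: 6·y_glaze + 4·y_kiln = 34; 4·y_glaze + 5·y_kiln = 25.
Solving: y_glaze = 5, y_kiln = 1.
Shadow price of glaze = 5.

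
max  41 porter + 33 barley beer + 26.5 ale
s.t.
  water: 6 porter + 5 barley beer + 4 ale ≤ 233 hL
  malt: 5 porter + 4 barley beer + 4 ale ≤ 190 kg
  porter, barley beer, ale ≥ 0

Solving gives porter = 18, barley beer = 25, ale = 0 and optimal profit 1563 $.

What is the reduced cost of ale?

Both water and malt are binding at x*.
Dual feasibility on the basic columns requires 6·y_water + 5·y_malt = 41, 5·y_water + 4·y_malt = 33.
Solving: y_water = 1, y_malt = 7.
Reduced cost of ale: c₃ − yᵀa₃ = 26.5 − (1·4 + 7·4) = 26.5 − 32 = -5.5.

-5.5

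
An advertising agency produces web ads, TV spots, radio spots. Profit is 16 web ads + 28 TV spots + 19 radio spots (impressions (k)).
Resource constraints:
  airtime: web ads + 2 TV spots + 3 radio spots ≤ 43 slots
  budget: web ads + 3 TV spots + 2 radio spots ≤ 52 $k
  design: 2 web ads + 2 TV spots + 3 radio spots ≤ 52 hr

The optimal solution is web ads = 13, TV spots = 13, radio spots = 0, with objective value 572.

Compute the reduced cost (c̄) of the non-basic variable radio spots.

Binding: budget and design. Non-binding: airtime (4 unused).
Since airtime is not tight, its dual is 0.
The binding rows give the dual system: 1·y_budget + 2·y_design = 16 and 3·y_budget + 2·y_design = 28.
This yields shadow prices y_budget = 6, y_design = 5.
Reduced cost of radio spots: c₃ − yᵀa₃ = 19 − (6·2 + 5·3) = 19 − 27 = -8.

-8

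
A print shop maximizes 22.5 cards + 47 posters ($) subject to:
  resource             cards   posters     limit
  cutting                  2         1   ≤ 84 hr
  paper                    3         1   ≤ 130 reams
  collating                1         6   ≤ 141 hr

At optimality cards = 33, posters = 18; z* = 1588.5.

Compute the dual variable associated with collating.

Check each constraint at x*: cutting 84/84 (tight); paper 117/130 (slack 13); collating 141/141 (tight).
By complementary slackness, y = 0 for the non-binding constraint.
The binding rows give the dual system: 2·y_cutting + 1·y_collating = 22.5 and 1·y_cutting + 6·y_collating = 47.
Solving: y_cutting = 8, y_collating = 6.5.
Shadow price of collating = 6.5.

6.5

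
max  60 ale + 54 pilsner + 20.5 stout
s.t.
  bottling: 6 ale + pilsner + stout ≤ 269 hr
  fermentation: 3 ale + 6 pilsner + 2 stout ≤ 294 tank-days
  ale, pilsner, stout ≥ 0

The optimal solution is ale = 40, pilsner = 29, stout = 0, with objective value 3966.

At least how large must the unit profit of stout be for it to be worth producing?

Both bottling and fermentation are binding at x*.
Dual feasibility on the basic columns requires 6·y_bottling + 3·y_fermentation = 60, 1·y_bottling + 6·y_fermentation = 54.
This yields shadow prices y_bottling = 6, y_fermentation = 8.
stout enters the basis when its profit ≥ yᵀa₃ = 6·1 + 8·2 = 22.

22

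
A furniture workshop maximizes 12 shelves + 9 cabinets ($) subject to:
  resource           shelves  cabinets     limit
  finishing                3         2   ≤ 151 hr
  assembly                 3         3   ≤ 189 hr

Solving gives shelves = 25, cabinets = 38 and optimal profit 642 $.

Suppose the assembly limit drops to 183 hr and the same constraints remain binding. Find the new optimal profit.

Both finishing and assembly are binding at x*.
The binding rows give the dual system: 3·y_finishing + 3·y_assembly = 12 and 2·y_finishing + 3·y_assembly = 9.
→ y_finishing = 3 and y_assembly = 1.
Δz = y_assembly·Δb = 1 × (-6) = -6, so new z* = 642 − 6 = 636.

636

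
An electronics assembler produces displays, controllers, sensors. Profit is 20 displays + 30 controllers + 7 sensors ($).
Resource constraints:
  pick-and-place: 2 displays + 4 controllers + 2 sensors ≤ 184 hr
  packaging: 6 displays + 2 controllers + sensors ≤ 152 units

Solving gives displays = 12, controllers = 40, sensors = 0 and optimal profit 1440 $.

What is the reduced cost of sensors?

-8

At the optimum: pick-and-place uses 184 of 184 (binding); packaging uses 152 of 152 (binding).
Dual feasibility on the basic columns requires 2·y_pick-and-place + 6·y_packaging = 20, 4·y_pick-and-place + 2·y_packaging = 30.
→ y_pick-and-place = 7 and y_packaging = 1.
Reduced cost of sensors: c₃ − yᵀa₃ = 7 − (7·2 + 1·1) = 7 − 15 = -8.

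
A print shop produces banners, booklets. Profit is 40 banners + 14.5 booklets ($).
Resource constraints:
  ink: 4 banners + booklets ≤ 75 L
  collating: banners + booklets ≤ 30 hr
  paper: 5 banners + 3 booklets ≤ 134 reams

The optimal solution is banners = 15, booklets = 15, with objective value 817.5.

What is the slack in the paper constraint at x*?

paper used = 5·15 + 3·15 = 120; slack = 134 − 120 = 14.

14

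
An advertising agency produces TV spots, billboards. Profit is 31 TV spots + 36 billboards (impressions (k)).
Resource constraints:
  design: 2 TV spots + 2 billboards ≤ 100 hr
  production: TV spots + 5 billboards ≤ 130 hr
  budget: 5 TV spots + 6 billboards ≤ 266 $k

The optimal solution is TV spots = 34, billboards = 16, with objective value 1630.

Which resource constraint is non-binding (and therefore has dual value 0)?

design: 100/100 (binding)
production: 114/130 (slack 16)
budget: 266/266 (binding)
By complementary slackness, a constraint with positive slack has shadow price 0 → production.

production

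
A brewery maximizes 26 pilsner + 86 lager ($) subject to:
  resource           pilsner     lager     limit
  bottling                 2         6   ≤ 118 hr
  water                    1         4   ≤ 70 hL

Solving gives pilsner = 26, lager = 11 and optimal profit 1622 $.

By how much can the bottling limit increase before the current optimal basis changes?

Binding constraints: bottling, water. The basis is B = [[2,6],[1,4]] with det 2.
Per unit increase in bottling, x* moves by d = (2, -0.5).
The basis stays optimal until lager reaches 0; allowable increase = 22 hr.

22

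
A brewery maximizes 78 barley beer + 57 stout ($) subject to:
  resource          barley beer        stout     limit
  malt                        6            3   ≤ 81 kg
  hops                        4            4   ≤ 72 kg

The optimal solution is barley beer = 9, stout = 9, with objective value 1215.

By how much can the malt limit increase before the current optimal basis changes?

Binding constraints: malt, hops. The basis is B = [[6,3],[4,4]] with det 12.
Per unit increase in malt, x* moves by d = (0.3333, -0.3333).
The basis stays optimal until stout reaches 0; allowable increase = 27 kg.

27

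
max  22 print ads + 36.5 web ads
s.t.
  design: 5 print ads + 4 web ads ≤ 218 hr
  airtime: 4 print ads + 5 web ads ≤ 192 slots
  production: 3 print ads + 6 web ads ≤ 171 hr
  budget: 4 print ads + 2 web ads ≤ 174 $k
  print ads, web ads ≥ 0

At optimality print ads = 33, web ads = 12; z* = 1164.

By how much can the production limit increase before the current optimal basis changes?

59.4

Binding constraints: airtime, production. The basis is B = [[4,5],[3,6]] with det 9.
Per unit increase in production, x* moves by d = (-0.5556, 0.4444).
The basis stays optimal until print ads reaches 0; allowable increase = 59.4 hr.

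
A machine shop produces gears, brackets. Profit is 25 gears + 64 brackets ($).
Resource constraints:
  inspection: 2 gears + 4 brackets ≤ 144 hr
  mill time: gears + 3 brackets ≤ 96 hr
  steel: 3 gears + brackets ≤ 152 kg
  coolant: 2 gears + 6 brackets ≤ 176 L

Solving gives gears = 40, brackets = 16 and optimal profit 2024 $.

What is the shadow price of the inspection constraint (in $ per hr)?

5.5

Binding: inspection and coolant. Non-binding: mill time (8 unused), steel (16 unused).
Slack constraints have shadow price 0 (complementary slackness).
Dual feasibility on the basic columns requires 2·y_inspection + 2·y_coolant = 25, 4·y_inspection + 6·y_coolant = 64.
→ y_inspection = 5.5 and y_coolant = 7.
Shadow price of inspection = 5.5.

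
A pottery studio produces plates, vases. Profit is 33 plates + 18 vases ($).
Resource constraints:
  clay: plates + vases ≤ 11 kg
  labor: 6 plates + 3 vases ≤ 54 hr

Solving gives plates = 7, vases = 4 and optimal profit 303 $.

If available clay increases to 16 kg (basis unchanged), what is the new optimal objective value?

318

Both clay and labor are binding at x*.
The binding rows give the dual system: 1·y_clay + 6·y_labor = 33 and 1·y_clay + 3·y_labor = 18.
This yields shadow prices y_clay = 3, y_labor = 5.
Δz = y_clay·Δb = 3 × (5) = 15, so new z* = 303 + 15 = 318.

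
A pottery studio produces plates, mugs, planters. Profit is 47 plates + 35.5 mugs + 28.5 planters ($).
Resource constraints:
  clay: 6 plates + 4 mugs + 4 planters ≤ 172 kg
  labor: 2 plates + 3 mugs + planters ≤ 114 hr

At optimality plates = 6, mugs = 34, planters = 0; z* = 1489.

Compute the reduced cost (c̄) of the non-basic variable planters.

-2

Check each constraint at x*: clay 172/172 (tight); labor 114/114 (tight).
Dual feasibility on the basic columns requires 6·y_clay + 2·y_labor = 47, 4·y_clay + 3·y_labor = 35.5.
→ y_clay = 7 and y_labor = 2.5.
Reduced cost of planters: c₃ − yᵀa₃ = 28.5 − (7·4 + 2.5·1) = 28.5 − 30.5 = -2.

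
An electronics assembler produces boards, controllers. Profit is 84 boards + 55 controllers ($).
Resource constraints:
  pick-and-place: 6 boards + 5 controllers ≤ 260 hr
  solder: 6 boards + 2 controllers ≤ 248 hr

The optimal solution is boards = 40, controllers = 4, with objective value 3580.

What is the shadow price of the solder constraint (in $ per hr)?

5

Both pick-and-place and solder are binding at x*.
Dual feasibility on the basic columns requires 6·y_pick-and-place + 6·y_solder = 84, 5·y_pick-and-place + 2·y_solder = 55.
Solving: y_pick-and-place = 9, y_solder = 5.
Shadow price of solder = 5.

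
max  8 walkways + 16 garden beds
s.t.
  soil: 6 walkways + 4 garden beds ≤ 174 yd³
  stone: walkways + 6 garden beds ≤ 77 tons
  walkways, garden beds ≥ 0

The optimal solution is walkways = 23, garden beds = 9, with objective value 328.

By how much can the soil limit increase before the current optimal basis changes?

Binding constraints: soil, stone. The basis is B = [[6,4],[1,6]] with det 32.
Per unit increase in soil, x* moves by d = (0.1875, -0.03125).
The basis stays optimal until garden beds reaches 0; allowable increase = 288 yd³.

288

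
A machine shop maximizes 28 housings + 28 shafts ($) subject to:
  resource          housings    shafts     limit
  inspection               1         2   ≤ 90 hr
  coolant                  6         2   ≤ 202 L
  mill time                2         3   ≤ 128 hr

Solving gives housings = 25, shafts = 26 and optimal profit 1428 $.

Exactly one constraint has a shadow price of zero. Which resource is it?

inspection: 77/90 (slack 13)
coolant: 202/202 (binding)
mill time: 128/128 (binding)
By complementary slackness, a constraint with positive slack has shadow price 0 → inspection.

inspection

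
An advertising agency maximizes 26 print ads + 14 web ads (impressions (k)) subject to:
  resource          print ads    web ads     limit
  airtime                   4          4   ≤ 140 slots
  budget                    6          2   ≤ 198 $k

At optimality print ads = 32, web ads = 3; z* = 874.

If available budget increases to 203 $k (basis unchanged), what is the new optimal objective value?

Both airtime and budget are binding at x*.
The binding rows give the dual system: 4·y_airtime + 6·y_budget = 26 and 4·y_airtime + 2·y_budget = 14.
→ y_airtime = 2 and y_budget = 3.
Δz = y_budget·Δb = 3 × (5) = 15, so new z* = 874 + 15 = 889.

889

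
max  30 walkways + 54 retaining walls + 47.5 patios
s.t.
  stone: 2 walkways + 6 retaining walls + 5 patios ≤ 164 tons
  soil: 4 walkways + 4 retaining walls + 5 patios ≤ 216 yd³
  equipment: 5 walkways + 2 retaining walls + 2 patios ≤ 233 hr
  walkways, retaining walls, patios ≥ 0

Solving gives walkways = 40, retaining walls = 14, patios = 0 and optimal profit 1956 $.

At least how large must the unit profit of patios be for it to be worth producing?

Binding: stone and soil. Non-binding: equipment (5 unused).
Slack constraints have shadow price 0 (complementary slackness).
The binding rows give the dual system: 2·y_stone + 4·y_soil = 30 and 6·y_stone + 4·y_soil = 54.
This yields shadow prices y_stone = 6, y_soil = 4.5.
patios enters the basis when its profit ≥ yᵀa₃ = 6·5 + 4.5·5 = 52.5.

52.5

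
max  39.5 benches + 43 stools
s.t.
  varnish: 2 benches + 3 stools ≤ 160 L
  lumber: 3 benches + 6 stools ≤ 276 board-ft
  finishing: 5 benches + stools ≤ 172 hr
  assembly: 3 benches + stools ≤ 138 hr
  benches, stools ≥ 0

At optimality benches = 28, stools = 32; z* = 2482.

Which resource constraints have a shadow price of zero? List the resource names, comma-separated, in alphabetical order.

assembly, varnish

varnish: 152/160 (slack 8)
lumber: 276/276 (binding)
finishing: 172/172 (binding)
assembly: 116/138 (slack 22)
By complementary slackness, a constraint with positive slack has shadow price 0 → assembly, varnish.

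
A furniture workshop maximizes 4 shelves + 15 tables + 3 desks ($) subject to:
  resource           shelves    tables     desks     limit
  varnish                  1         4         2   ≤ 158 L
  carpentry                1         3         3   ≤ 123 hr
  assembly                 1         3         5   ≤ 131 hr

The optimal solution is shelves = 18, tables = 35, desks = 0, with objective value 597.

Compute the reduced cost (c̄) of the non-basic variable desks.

At the optimum: varnish uses 158 of 158 (binding); carpentry uses 123 of 123 (binding); assembly uses 123 of 131 (slack = 8).
By complementary slackness, y = 0 for the non-binding constraint.
Dual feasibility on the basic columns requires 1·y_varnish + 1·y_carpentry = 4, 4·y_varnish + 3·y_carpentry = 15.
→ y_varnish = 3 and y_carpentry = 1.
Reduced cost of desks: c₃ − yᵀa₃ = 3 − (3·2 + 1·3) = 3 − 9 = -6.

-6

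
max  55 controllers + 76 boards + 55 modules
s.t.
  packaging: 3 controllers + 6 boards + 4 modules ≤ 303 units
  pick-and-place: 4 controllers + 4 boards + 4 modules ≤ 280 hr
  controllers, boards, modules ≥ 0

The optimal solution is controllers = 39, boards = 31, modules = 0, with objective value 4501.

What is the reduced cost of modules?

Check each constraint at x*: packaging 303/303 (tight); pick-and-place 280/280 (tight).
Dual feasibility on the basic columns requires 3·y_packaging + 4·y_pick-and-place = 55, 6·y_packaging + 4·y_pick-and-place = 76.
→ y_packaging = 7 and y_pick-and-place = 8.5.
Reduced cost of modules: c₃ − yᵀa₃ = 55 − (7·4 + 8.5·4) = 55 − 62 = -7.

-7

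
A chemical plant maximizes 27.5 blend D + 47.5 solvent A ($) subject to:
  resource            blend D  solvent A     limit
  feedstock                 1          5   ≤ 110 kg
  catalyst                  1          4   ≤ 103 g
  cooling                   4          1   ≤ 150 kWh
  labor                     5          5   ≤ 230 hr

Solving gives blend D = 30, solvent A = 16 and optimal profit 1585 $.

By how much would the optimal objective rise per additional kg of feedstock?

5

At the optimum: feedstock uses 110 of 110 (binding); catalyst uses 94 of 103 (slack = 9); cooling uses 136 of 150 (slack = 14); labor uses 230 of 230 (binding).
By complementary slackness, y = 0 for the non-binding constraints.
The binding rows give the dual system: 1·y_feedstock + 5·y_labor = 27.5 and 5·y_feedstock + 5·y_labor = 47.5.
Solving: y_feedstock = 5, y_labor = 4.5.
Shadow price of feedstock = 5.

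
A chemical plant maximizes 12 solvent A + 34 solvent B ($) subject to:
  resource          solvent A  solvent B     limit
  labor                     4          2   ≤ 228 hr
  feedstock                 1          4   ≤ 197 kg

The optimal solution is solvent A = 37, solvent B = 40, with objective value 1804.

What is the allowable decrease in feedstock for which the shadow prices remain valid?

140

Binding constraints: labor, feedstock. The basis is B = [[4,2],[1,4]] with det 14.
Per unit decrease in feedstock, x* moves by d = (0.1429, -0.2857).
The basis stays optimal until solvent B reaches 0; allowable decrease = 140 kg.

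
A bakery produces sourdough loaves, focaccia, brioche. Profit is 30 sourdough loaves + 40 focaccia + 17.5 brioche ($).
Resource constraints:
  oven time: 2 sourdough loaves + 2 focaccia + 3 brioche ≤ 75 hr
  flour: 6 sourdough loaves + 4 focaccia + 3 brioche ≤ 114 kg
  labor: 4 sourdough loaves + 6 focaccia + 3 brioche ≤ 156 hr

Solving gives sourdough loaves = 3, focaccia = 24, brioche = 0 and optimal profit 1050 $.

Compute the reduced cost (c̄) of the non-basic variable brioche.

-3.5

Check each constraint at x*: oven time 54/75 (slack 21); flour 114/114 (tight); labor 156/156 (tight).
Slack constraints have shadow price 0 (complementary slackness).
From A_Bᵀ y = c: 6·y_flour + 4·y_labor = 30; 4·y_flour + 6·y_labor = 40.
Solving: y_flour = 1, y_labor = 6.
Reduced cost of brioche: c₃ − yᵀa₃ = 17.5 − (1·3 + 6·3) = 17.5 − 21 = -3.5.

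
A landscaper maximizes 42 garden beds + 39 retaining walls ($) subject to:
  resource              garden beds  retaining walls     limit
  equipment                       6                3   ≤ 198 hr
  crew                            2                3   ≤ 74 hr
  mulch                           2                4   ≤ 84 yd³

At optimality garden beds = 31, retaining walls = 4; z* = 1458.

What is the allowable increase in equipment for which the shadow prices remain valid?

24

Binding constraints: equipment, crew. The basis is B = [[6,3],[2,3]] with det 12.
Per unit increase in equipment, x* moves by d = (0.25, -0.1667).
The basis stays optimal until retaining walls reaches 0; allowable increase = 24 hr.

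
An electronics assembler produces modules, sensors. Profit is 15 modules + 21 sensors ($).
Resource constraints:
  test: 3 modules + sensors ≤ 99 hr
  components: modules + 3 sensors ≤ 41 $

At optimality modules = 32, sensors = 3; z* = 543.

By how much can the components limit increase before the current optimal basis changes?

Binding constraints: test, components. The basis is B = [[3,1],[1,3]] with det 8.
Per unit increase in components, x* moves by d = (-0.125, 0.375).
The basis stays optimal until modules reaches 0; allowable increase = 256 $.

256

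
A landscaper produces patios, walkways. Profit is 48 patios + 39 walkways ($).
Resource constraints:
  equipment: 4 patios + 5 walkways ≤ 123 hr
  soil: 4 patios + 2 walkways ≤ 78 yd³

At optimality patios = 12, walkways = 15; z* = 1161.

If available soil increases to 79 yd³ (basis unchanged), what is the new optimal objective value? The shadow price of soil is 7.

Δb = 1, so new z* = 1161 + (7)·(1) = 1161 + 7 = 1168.

1168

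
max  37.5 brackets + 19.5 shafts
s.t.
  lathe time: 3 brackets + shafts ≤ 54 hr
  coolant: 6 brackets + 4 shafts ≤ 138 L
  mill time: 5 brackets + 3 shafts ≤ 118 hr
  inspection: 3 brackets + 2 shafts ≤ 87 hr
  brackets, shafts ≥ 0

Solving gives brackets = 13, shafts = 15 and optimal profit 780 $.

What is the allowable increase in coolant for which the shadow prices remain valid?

12

Binding constraints: lathe time, coolant. The basis is B = [[3,1],[6,4]] with det 6.
Per unit increase in coolant, x* moves by d = (-0.1667, 0.5).
The basis stays optimal until mill time becomes binding; allowable increase = 12 L.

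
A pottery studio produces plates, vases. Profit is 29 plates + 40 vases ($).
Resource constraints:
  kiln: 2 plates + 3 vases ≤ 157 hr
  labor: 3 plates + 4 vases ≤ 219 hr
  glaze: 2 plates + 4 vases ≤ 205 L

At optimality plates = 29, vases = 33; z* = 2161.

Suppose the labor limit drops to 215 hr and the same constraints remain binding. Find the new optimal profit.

2133

Binding: kiln and labor. Non-binding: glaze (15 unused).
By complementary slackness, y = 0 for the non-binding constraint.
Dual feasibility on the basic columns requires 2·y_kiln + 3·y_labor = 29, 3·y_kiln + 4·y_labor = 40.
→ y_kiln = 4 and y_labor = 7.
Δz = y_labor·Δb = 7 × (-4) = -28, so new z* = 2161 − 28 = 2133.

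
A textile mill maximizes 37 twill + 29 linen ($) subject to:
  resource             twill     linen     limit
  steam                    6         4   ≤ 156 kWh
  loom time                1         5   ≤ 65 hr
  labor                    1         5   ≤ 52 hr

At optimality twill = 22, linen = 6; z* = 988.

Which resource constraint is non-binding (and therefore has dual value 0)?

steam: 156/156 (binding)
loom time: 52/65 (slack 13)
labor: 52/52 (binding)
By complementary slackness, a constraint with positive slack has shadow price 0 → loom time.

loom time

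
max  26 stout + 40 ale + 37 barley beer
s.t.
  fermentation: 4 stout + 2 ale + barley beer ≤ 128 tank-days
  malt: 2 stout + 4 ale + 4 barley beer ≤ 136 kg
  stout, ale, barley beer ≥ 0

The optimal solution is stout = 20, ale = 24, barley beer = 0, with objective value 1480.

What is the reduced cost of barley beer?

-1

Check each constraint at x*: fermentation 128/128 (tight); malt 136/136 (tight).
The binding rows give the dual system: 4·y_fermentation + 2·y_malt = 26 and 2·y_fermentation + 4·y_malt = 40.
→ y_fermentation = 2 and y_malt = 9.
Reduced cost of barley beer: c₃ − yᵀa₃ = 37 − (2·1 + 9·4) = 37 − 38 = -1.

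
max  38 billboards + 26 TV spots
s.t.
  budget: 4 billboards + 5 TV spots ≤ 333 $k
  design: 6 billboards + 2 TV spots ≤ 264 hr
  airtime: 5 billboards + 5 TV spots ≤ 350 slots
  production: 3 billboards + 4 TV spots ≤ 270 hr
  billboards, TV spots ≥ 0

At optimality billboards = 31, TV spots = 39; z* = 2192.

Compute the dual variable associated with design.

3

Check each constraint at x*: budget 319/333 (slack 14); design 264/264 (tight); airtime 350/350 (tight); production 249/270 (slack 21).
Since budget, production are not tight, their duals are 0.
From A_Bᵀ y = c: 6·y_design + 5·y_airtime = 38; 2·y_design + 5·y_airtime = 26.
→ y_design = 3 and y_airtime = 4.
Shadow price of design = 3.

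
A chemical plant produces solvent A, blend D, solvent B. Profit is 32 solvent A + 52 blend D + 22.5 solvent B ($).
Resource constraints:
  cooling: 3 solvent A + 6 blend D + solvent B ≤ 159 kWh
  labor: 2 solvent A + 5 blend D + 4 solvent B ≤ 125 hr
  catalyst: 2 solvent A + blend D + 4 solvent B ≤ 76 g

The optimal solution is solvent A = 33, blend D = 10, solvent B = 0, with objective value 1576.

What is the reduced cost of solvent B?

At the optimum: cooling uses 159 of 159 (binding); labor uses 116 of 125 (slack = 9); catalyst uses 76 of 76 (binding).
Since labor is not tight, its dual is 0.
From A_Bᵀ y = c: 3·y_cooling + 2·y_catalyst = 32; 6·y_cooling + 1·y_catalyst = 52.
→ y_cooling = 8 and y_catalyst = 4.
Reduced cost of solvent B: c₃ − yᵀa₃ = 22.5 − (8·1 + 4·4) = 22.5 − 24 = -1.5.

-1.5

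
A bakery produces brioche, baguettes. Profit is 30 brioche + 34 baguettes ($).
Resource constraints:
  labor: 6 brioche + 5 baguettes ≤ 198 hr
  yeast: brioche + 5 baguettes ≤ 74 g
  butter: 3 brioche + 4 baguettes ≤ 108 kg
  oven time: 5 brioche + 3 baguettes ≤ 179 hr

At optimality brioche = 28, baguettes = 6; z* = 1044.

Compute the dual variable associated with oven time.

0

At the optimum: labor uses 198 of 198 (binding); yeast uses 58 of 74 (slack = 16); butter uses 108 of 108 (binding); oven time uses 158 of 179 (slack = 21).
Since yeast, oven time are not tight, their duals are 0.
From A_Bᵀ y = c: 6·y_labor + 3·y_butter = 30; 5·y_labor + 4·y_butter = 34.
Solving: y_labor = 2, y_butter = 6.
Shadow price of oven time = 0.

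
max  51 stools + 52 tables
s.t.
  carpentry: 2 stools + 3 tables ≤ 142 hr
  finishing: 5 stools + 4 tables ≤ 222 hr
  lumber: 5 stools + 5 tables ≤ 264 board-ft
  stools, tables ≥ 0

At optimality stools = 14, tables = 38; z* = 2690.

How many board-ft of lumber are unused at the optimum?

lumber used = 5·14 + 5·38 = 260; slack = 264 − 260 = 4.

4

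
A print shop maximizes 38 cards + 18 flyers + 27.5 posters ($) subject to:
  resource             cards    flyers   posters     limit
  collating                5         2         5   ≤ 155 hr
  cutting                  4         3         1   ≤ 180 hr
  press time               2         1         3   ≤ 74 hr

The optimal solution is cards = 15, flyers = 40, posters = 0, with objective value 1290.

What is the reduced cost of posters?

At the optimum: collating uses 155 of 155 (binding); cutting uses 180 of 180 (binding); press time uses 70 of 74 (slack = 4).
Slack constraints have shadow price 0 (complementary slackness).
From A_Bᵀ y = c: 5·y_collating + 4·y_cutting = 38; 2·y_collating + 3·y_cutting = 18.
Solving: y_collating = 6, y_cutting = 2.
Reduced cost of posters: c₃ − yᵀa₃ = 27.5 − (6·5 + 2·1) = 27.5 − 32 = -4.5.

-4.5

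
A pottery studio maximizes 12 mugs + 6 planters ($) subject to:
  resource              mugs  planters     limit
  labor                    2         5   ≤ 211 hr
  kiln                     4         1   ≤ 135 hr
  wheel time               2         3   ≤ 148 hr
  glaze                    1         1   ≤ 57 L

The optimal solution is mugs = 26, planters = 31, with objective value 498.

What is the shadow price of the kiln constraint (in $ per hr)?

Check each constraint at x*: labor 207/211 (slack 4); kiln 135/135 (tight); wheel time 145/148 (slack 3); glaze 57/57 (tight).
Since labor, wheel time are not tight, their duals are 0.
Dual feasibility on the basic columns requires 4·y_kiln + 1·y_glaze = 12, 1·y_kiln + 1·y_glaze = 6.
→ y_kiln = 2 and y_glaze = 4.
Shadow price of kiln = 2.

2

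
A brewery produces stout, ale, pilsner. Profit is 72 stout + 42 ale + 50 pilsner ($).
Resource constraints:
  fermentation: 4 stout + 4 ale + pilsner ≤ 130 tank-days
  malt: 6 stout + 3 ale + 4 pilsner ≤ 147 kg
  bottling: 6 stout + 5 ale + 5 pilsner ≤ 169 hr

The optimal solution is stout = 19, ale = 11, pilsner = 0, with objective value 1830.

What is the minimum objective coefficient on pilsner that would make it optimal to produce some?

51

Check each constraint at x*: fermentation 120/130 (slack 10); malt 147/147 (tight); bottling 169/169 (tight).
By complementary slackness, y = 0 for the non-binding constraint.
The binding rows give the dual system: 6·y_malt + 6·y_bottling = 72 and 3·y_malt + 5·y_bottling = 42.
This yields shadow prices y_malt = 9, y_bottling = 3.
pilsner enters the basis when its profit ≥ yᵀa₃ = 9·4 + 3·5 = 51.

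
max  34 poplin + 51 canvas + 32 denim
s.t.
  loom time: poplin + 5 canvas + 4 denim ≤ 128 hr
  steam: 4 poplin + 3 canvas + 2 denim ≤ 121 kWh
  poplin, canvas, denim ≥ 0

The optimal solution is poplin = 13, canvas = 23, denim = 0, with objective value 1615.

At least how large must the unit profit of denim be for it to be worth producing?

38

Check each constraint at x*: loom time 128/128 (tight); steam 121/121 (tight).
Dual feasibility on the basic columns requires 1·y_loom time + 4·y_steam = 34, 5·y_loom time + 3·y_steam = 51.
This yields shadow prices y_loom time = 6, y_steam = 7.
denim enters the basis when its profit ≥ yᵀa₃ = 6·4 + 7·2 = 38.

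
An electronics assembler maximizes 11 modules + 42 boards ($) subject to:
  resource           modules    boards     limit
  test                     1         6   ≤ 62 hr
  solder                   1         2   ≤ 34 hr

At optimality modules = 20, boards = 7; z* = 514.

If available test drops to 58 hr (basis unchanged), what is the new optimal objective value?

494

Both test and solder are binding at x*.
Dual feasibility on the basic columns requires 1·y_test + 1·y_solder = 11, 6·y_test + 2·y_solder = 42.
This yields shadow prices y_test = 5, y_solder = 6.
Δz = y_test·Δb = 5 × (-4) = -20, so new z* = 514 − 20 = 494.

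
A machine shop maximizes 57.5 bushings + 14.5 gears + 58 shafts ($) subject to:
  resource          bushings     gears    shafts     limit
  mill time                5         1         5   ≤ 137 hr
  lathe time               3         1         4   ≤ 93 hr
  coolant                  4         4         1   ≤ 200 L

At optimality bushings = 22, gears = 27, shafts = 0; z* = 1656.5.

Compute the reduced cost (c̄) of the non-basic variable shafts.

-7

At the optimum: mill time uses 137 of 137 (binding); lathe time uses 93 of 93 (binding); coolant uses 196 of 200 (slack = 4).
Since coolant is not tight, its dual is 0.
From A_Bᵀ y = c: 5·y_mill time + 3·y_lathe time = 57.5; 1·y_mill time + 1·y_lathe time = 14.5.
This yields shadow prices y_mill time = 7, y_lathe time = 7.5.
Reduced cost of shafts: c₃ − yᵀa₃ = 58 − (7·5 + 7.5·4) = 58 − 65 = -7.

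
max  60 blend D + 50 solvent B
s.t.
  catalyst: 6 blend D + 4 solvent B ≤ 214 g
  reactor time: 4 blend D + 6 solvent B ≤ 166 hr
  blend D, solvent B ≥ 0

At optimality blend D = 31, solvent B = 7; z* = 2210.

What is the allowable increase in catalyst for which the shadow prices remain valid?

Binding constraints: catalyst, reactor time. The basis is B = [[6,4],[4,6]] with det 20.
Per unit increase in catalyst, x* moves by d = (0.3, -0.2).
The basis stays optimal until solvent B reaches 0; allowable increase = 35 g.

35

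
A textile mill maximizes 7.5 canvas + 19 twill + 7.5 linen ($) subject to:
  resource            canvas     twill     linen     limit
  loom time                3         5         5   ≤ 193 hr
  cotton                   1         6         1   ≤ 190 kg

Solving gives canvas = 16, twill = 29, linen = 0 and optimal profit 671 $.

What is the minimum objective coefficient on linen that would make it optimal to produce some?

At the optimum: loom time uses 193 of 193 (binding); cotton uses 190 of 190 (binding).
Dual feasibility on the basic columns requires 3·y_loom time + 1·y_cotton = 7.5, 5·y_loom time + 6·y_cotton = 19.
This yields shadow prices y_loom time = 2, y_cotton = 1.5.
linen enters the basis when its profit ≥ yᵀa₃ = 2·5 + 1.5·1 = 11.5.

11.5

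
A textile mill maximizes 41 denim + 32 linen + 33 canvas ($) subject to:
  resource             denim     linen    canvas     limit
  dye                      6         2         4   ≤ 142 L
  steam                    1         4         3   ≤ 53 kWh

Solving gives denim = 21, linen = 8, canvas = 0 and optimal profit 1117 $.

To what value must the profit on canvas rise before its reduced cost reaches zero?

Both dye and steam are binding at x*.
The binding rows give the dual system: 6·y_dye + 1·y_steam = 41 and 2·y_dye + 4·y_steam = 32.
Solving: y_dye = 6, y_steam = 5.
canvas enters the basis when its profit ≥ yᵀa₃ = 6·4 + 5·3 = 39.

39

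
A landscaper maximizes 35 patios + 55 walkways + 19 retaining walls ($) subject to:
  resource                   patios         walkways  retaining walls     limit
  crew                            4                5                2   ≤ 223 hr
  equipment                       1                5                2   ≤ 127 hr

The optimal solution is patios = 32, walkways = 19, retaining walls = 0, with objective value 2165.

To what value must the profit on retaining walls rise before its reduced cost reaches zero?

22

Check each constraint at x*: crew 223/223 (tight); equipment 127/127 (tight).
The binding rows give the dual system: 4·y_crew + 1·y_equipment = 35 and 5·y_crew + 5·y_equipment = 55.
This yields shadow prices y_crew = 8, y_equipment = 3.
retaining walls enters the basis when its profit ≥ yᵀa₃ = 8·2 + 3·2 = 22.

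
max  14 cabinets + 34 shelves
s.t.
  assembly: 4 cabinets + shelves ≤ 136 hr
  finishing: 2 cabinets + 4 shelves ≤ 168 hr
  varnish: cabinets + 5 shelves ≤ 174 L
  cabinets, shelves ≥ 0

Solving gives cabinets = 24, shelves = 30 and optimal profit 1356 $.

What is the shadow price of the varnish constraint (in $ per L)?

Binding: finishing and varnish. Non-binding: assembly (10 unused).
By complementary slackness, y = 0 for the non-binding constraint.
Dual feasibility on the basic columns requires 2·y_finishing + 1·y_varnish = 14, 4·y_finishing + 5·y_varnish = 34.
Solving: y_finishing = 6, y_varnish = 2.
Shadow price of varnish = 2.

2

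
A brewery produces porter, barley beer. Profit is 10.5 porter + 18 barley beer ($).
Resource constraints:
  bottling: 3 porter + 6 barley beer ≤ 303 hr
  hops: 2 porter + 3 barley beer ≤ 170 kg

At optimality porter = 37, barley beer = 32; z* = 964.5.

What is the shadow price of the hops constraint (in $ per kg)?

Both bottling and hops are binding at x*.
The binding rows give the dual system: 3·y_bottling + 2·y_hops = 10.5 and 6·y_bottling + 3·y_hops = 18.
This yields shadow prices y_bottling = 1.5, y_hops = 3.
Shadow price of hops = 3.

3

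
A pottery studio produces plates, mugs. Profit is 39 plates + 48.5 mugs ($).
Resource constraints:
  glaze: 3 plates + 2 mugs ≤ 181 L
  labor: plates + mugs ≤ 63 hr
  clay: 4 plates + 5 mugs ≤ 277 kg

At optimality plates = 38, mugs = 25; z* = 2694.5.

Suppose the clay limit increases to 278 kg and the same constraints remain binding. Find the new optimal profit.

Check each constraint at x*: glaze 164/181 (slack 17); labor 63/63 (tight); clay 277/277 (tight).
By complementary slackness, y = 0 for the non-binding constraint.
Dual feasibility on the basic columns requires 1·y_labor + 4·y_clay = 39, 1·y_labor + 5·y_clay = 48.5.
→ y_labor = 1 and y_clay = 9.5.
Δz = y_clay·Δb = 9.5 × (1) = 9.5, so new z* = 2694.5 + 9.5 = 2704.

2704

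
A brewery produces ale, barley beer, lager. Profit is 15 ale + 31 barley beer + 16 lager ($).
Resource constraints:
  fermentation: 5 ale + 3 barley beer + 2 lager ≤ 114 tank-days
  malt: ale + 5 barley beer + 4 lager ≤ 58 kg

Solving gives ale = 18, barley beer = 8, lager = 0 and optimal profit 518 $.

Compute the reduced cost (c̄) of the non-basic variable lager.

-8

Both fermentation and malt are binding at x*.
The binding rows give the dual system: 5·y_fermentation + 1·y_malt = 15 and 3·y_fermentation + 5·y_malt = 31.
→ y_fermentation = 2 and y_malt = 5.
Reduced cost of lager: c₃ − yᵀa₃ = 16 − (2·2 + 5·4) = 16 − 24 = -8.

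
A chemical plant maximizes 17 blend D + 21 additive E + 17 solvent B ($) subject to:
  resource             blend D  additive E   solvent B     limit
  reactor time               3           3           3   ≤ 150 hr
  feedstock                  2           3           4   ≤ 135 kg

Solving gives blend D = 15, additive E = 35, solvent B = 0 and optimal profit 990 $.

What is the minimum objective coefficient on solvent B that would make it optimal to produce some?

25

At the optimum: reactor time uses 150 of 150 (binding); feedstock uses 135 of 135 (binding).
From A_Bᵀ y = c: 3·y_reactor time + 2·y_feedstock = 17; 3·y_reactor time + 3·y_feedstock = 21.
→ y_reactor time = 3 and y_feedstock = 4.
solvent B enters the basis when its profit ≥ yᵀa₃ = 3·3 + 4·4 = 25.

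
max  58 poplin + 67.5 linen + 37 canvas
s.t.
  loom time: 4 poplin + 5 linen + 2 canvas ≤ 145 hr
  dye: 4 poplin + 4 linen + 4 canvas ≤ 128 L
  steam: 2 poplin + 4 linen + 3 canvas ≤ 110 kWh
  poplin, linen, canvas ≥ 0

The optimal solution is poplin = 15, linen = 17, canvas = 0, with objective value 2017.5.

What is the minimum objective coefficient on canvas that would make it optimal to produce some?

Check each constraint at x*: loom time 145/145 (tight); dye 128/128 (tight); steam 98/110 (slack 12).
Since steam is not tight, its dual is 0.
Dual feasibility on the basic columns requires 4·y_loom time + 4·y_dye = 58, 5·y_loom time + 4·y_dye = 67.5.
→ y_loom time = 9.5 and y_dye = 5.
canvas enters the basis when its profit ≥ yᵀa₃ = 9.5·2 + 5·4 = 39.

39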